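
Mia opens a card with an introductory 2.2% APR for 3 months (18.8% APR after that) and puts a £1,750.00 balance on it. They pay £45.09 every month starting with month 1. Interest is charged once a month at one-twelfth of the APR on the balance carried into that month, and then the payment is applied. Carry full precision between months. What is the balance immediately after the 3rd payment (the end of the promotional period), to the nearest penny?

£1,624.12

Promo months 1–3 at r₀ = 2.2%/12 = 0.00183333; months 4+ at r₁ = 18.8%/12 = 0.0156667.
After month 3: iterate B ← B·(1+r₀) − £45.09 for 3 months → £1,624.12.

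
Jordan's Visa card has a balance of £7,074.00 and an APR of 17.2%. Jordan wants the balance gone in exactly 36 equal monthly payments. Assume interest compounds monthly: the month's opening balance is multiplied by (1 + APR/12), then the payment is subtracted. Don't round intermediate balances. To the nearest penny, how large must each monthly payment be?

£252.91

Monthly rate r = 17.2%/12 = 1.43333% = 0.0143333.
Level-payment amortization: P = B₀·r / (1 − (1+r)^(−n)) = 7074.00·0.0143333 / (1 − 1.01433^(−36)).
Denominator 1 − (1+r)^(−36) = 0.400906117.
P = 101.394 / 0.400906117 ≈ 252.91.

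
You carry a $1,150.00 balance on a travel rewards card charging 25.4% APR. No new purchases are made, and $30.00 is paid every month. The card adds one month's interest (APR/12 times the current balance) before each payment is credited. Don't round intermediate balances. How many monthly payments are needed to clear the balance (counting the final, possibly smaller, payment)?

80 months

Monthly rate r = 25.4%/12 = 2.11667% = 0.0211667.
Recurrence: B ← B·(1+r) − $30.00.
Month 1: interest $24.34; balance after payment $1,144.34.
Month 2: interest $24.22; balance after payment $1,138.56.
Closed form: n = −ln(1 − rB₀/P)/ln(1+r) = −ln(0.18861)/ln(1.02117) ≈ 79.637, so the balance reaches zero during payment 80.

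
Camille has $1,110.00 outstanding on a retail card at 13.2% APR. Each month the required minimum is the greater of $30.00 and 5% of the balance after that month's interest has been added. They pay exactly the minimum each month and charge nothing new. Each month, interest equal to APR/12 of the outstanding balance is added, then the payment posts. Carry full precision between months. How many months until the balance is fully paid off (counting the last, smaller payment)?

Monthly rate r = 13.2%/12 = 1.1% = 0.011.
While 5% of the post-interest balance exceeds $30.00, each month B ← (B·(1+r))·(1 − 0.05), i.e. B shrinks by the factor (1+r)·0.95 = 0.96045.
This holds for months 1–16. Entering month 17 the balance is $581.99; 5% of the post-interest balance is now below $30.00, so the flat $30.00 minimum applies from here.
From month 17 a fixed $30.00 at rate r clears $581.99 in 22 more payments. Total: 16 + 22 = 38 months.

38 months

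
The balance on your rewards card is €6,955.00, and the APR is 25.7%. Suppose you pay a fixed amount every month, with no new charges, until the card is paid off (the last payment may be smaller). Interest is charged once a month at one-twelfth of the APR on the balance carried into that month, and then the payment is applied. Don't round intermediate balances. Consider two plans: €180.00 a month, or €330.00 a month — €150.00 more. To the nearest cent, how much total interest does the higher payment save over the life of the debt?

€5,578.74

Monthly rate r = 25.7%/12 = 2.14167% = 0.0214167.
At €180.00/mo: n = ⌈−ln(1 − rB₀/P)/ln(1+r)⌉ = 83 payments (last €168.53); total interest = total paid − €6,955.00 = €7,973.53.
At €330.00/mo: 29 payments (last €109.79); total interest €2,394.79.
Interest saved = €7,973.53 − €2,394.79 = €5,578.74.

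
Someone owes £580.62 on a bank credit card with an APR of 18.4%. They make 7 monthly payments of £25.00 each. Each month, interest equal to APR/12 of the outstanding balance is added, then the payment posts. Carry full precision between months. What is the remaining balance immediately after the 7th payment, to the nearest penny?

Monthly rate r = 18.4%/12 = 1.53333% = 0.0153333.
Each month: B ← B·(1+r) − £25.00.
Month 1: interest £8.90; balance after payment £564.52.
Month 2: interest £8.66; balance after payment £548.18.
Month 3: interest £8.41; balance after payment £531.58.
Month 4: interest £8.15; balance after payment £514.74.
Month 5: interest £7.89; balance after payment £497.63.
Month 6: interest £7.63; balance after payment £480.26.
Month 7: interest £7.36; balance after payment £462.62.

£462.62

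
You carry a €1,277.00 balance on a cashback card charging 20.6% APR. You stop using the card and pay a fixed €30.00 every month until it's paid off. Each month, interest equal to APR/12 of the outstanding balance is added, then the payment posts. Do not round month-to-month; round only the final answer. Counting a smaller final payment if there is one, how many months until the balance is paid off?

78 months

Monthly rate r = 20.6%/12 = 1.71667% = 0.0171667.
Recurrence: B ← B·(1+r) − €30.00.
Month 1: interest €21.92; balance after payment €1,268.92.
Month 2: interest €21.78; balance after payment €1,260.70.
Closed form: n = −ln(1 − rB₀/P)/ln(1+r) = −ln(0.26927)/ln(1.01717) ≈ 77.083, so the balance reaches zero during payment 78.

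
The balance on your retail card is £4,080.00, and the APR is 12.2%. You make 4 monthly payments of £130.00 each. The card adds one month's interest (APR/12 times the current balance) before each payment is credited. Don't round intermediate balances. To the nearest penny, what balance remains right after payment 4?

Monthly rate r = 12.2%/12 = 1.01667% = 0.0101667.
Each month: B ← B·(1+r) − £130.00.
Month 1: interest £41.48; balance after payment £3,991.48.
Month 2: interest £40.58; balance after payment £3,902.06.
Month 3: interest £39.67; balance after payment £3,811.73.
Month 4: interest £38.75; balance after payment £3,720.48.

£3,720.48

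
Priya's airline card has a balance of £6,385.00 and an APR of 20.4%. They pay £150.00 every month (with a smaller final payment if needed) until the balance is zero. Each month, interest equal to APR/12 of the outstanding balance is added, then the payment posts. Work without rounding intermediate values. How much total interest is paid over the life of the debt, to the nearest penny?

Monthly rate r = 20.4%/12 = 1.7% = 0.017.
Payoff takes n = ⌈−ln(1 − rB₀/P)/ln(1+r)⌉ = ⌈76.290⌉ = 77 payments; the last is £43.74.
Total paid = 76·£150.00 + £43.74 = £11,443.74.
Total interest = total paid − principal = £11,443.74 − £6,385.00 = £5,058.74.

£5,058.74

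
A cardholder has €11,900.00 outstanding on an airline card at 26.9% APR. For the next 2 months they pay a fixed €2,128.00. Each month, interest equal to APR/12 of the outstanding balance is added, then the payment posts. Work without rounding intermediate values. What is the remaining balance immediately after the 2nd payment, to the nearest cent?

€8,135.79

Monthly rate r = 26.9%/12 = 2.24167% = 0.0224167.
Each month: B ← B·(1+r) − €2,128.00.
Month 1: interest €266.76; balance after payment €10,038.76.
Month 2: interest €225.04; balance after payment €8,135.79.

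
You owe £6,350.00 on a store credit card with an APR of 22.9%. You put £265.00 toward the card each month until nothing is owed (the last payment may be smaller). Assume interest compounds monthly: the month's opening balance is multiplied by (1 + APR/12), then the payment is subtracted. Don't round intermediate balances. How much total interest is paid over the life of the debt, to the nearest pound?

£2,218

Monthly rate r = 22.9%/12 = 1.90833% = 0.0190833.
Payoff takes n = ⌈−ln(1 − rB₀/P)/ln(1+r)⌉ = ⌈32.331⌉ = 33 payments; the last is £88.15.
Total paid = 32·£265.00 + £88.15 = £8,568.15.
Total interest = total paid − principal = £8,568.15 − £6,350.00 = £2,218.15.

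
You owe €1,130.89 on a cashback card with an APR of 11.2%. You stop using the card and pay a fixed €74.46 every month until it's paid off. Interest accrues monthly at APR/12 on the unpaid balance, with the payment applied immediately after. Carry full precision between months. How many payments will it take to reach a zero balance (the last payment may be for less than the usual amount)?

Monthly rate r = 11.2%/12 = 0.933333% = 0.00933333.
Recurrence: B ← B·(1+r) − €74.46.
Month 1: interest €10.55; balance after payment €1,066.98.
Month 2: interest €9.96; balance after payment €1,002.48.
Closed form: n = −ln(1 − rB₀/P)/ln(1+r) = −ln(0.85825)/ln(1.00933) ≈ 16.455, so the balance reaches zero during payment 17.

17 months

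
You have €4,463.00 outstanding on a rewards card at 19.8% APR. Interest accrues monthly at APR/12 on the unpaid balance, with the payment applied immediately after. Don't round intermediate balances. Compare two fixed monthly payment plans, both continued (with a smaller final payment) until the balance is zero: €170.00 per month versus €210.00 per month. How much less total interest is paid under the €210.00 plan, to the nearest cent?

€356.14

Monthly rate r = 19.8%/12 = 1.65% = 0.0165.
At €170.00/mo: n = ⌈−ln(1 − rB₀/P)/ln(1+r)⌉ = 35 payments (last €117.47); total interest = total paid − €4,463.00 = €1,434.47.
At €210.00/mo: 27 payments (last €81.33); total interest €1,078.33.
Interest saved = €1,434.47 − €1,078.33 = €356.14.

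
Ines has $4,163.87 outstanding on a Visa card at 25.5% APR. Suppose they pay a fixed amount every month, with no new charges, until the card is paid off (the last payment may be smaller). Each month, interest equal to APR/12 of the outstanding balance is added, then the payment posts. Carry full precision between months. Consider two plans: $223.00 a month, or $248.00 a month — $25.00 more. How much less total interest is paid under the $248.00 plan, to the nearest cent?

$156.29

Monthly rate r = 25.5%/12 = 2.125% = 0.02125.
At $223.00/mo: n = ⌈−ln(1 − rB₀/P)/ln(1+r)⌉ = 25 payments (last $8.77); total interest = total paid − $4,163.87 = $1,196.90.
At $248.00/mo: 21 payments (last $244.48); total interest $1,040.61.
Interest saved = $1,196.90 − $1,040.61 = $156.29.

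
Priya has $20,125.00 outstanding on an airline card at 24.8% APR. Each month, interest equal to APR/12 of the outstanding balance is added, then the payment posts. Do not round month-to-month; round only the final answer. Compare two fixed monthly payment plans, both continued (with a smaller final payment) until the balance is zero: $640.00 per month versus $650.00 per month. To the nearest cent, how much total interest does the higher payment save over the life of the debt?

$382.54

Monthly rate r = 24.8%/12 = 2.06667% = 0.0206667.
At $640.00/mo: n = ⌈−ln(1 − rB₀/P)/ln(1+r)⌉ = 52 payments (last $195.16); total interest = total paid − $20,125.00 = $12,710.16.
At $650.00/mo: 50 payments (last $602.62); total interest $12,327.62.
Interest saved = $12,710.16 − $12,327.62 = $382.54.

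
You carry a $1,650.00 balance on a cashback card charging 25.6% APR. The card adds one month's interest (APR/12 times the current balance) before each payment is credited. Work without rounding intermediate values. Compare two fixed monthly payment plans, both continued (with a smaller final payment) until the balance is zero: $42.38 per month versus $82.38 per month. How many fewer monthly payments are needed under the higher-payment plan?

Monthly rate r = 25.6%/12 = 2.13333% = 0.0213333.
At $42.38/mo: n = ⌈−ln(1 − rB₀/P)/ln(1+r)⌉ = 85 payments (last $4.51); total interest = total paid − $1,650.00 = $1,914.43.
At $82.38/mo: 27 payments (last $33.54); total interest $525.42.
Payments saved = 85 − 27 = 58.

58 fewer payments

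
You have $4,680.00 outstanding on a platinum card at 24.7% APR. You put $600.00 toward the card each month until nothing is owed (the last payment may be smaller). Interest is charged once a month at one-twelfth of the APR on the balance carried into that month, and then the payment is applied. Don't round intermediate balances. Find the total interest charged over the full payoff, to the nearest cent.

$475.26

Monthly rate r = 24.7%/12 = 2.05833% = 0.0205833.
Payoff takes n = ⌈−ln(1 − rB₀/P)/ln(1+r)⌉ = ⌈8.590⌉ = 9 payments; the last is $355.26.
Total paid = 8·$600.00 + $355.26 = $5,155.26.
Total interest = total paid − principal = $5,155.26 − $4,680.00 = $475.26.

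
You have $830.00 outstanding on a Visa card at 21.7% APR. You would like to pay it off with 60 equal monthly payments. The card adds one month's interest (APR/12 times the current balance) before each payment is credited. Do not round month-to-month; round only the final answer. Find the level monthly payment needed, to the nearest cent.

Monthly rate r = 21.7%/12 = 1.80833% = 0.0180833.
Level-payment amortization: P = B₀·r / (1 − (1+r)^(−n)) = 830.00·0.0180833 / (1 − 1.01808^(−60)).
Denominator 1 − (1+r)^(−60) = 0.658806829.
P = 15.0092 / 0.658806829 ≈ 22.78.

$22.78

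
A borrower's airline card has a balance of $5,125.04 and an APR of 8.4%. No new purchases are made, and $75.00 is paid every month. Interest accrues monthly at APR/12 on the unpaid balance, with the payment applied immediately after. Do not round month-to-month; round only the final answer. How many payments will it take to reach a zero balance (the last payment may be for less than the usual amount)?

Monthly rate r = 8.4%/12 = 0.7% = 0.007.
Recurrence: B ← B·(1+r) − $75.00.
Month 1: interest $35.88; balance after payment $5,085.92.
Month 2: interest $35.60; balance after payment $5,046.52.
Closed form: n = −ln(1 − rB₀/P)/ln(1+r) = −ln(0.52166)/ln(1.007) ≈ 93.287, so the balance reaches zero during payment 94.

94 payments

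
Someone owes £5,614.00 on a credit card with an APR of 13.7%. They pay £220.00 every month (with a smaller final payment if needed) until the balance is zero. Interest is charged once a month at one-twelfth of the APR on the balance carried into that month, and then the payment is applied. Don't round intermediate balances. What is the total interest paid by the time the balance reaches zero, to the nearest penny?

£1,060.10

Monthly rate r = 13.7%/12 = 1.14167% = 0.0114167.
Payoff takes n = ⌈−ln(1 − rB₀/P)/ln(1+r)⌉ = ⌈30.336⌉ = 31 payments; the last is £74.10.
Total paid = 30·£220.00 + £74.10 = £6,674.10.
Total interest = total paid − principal = £6,674.10 − £5,614.00 = £1,060.10.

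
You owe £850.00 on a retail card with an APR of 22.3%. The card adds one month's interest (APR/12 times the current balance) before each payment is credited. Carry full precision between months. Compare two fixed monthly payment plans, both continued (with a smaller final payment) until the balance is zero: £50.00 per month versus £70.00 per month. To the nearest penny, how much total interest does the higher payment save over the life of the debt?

£58.82

Monthly rate r = 22.3%/12 = 1.85833% = 0.0185833.
At £50.00/mo: n = ⌈−ln(1 − rB₀/P)/ln(1+r)⌉ = 21 payments (last £31.12); total interest = total paid − £850.00 = £181.12.
At £70.00/mo: 14 payments (last £62.30); total interest £122.30.
Interest saved = £181.12 − £122.30 = £58.82.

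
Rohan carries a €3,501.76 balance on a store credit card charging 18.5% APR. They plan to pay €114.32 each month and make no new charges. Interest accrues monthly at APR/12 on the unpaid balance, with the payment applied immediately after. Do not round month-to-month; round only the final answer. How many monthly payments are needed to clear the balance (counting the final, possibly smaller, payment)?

Monthly rate r = 18.5%/12 = 1.54167% = 0.0154167.
Recurrence: B ← B·(1+r) − €114.32.
Month 1: interest €53.99; balance after payment €3,441.43.
Month 2: interest €53.06; balance after payment €3,380.16.
Closed form: n = −ln(1 − rB₀/P)/ln(1+r) = −ln(0.52777)/ln(1.01542) ≈ 41.774, so the balance reaches zero during payment 42.

42 months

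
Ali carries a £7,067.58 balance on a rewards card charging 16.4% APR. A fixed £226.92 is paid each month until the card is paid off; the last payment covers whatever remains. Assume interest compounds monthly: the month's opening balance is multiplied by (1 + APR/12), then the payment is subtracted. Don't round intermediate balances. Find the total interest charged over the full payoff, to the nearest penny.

Monthly rate r = 16.4%/12 = 1.36667% = 0.0136667.
Payoff takes n = ⌈−ln(1 − rB₀/P)/ln(1+r)⌉ = ⌈40.852⌉ = 41 payments; the last is £193.53.
Total paid = 40·£226.92 + £193.53 = £9,270.33.
Total interest = total paid − principal = £9,270.33 − £7,067.58 = £2,202.75.

£2,202.75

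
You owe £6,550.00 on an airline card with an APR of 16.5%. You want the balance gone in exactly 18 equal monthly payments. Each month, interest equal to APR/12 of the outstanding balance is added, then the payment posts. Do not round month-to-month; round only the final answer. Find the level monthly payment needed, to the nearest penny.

Monthly rate r = 16.5%/12 = 1.375% = 0.01375.
Level-payment amortization: P = B₀·r / (1 − (1+r)^(−n)) = 6550.00·0.01375 / (1 − 1.01375^(−18)).
Denominator 1 − (1+r)^(−18) = 0.217932227.
P = 90.0625 / 0.217932227 ≈ 413.26.

£413.26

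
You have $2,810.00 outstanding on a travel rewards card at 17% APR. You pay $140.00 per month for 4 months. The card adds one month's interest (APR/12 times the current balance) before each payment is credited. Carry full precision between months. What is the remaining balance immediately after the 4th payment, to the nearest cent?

Monthly rate r = 17%/12 = 1.41667% = 0.0141667.
Each month: B ← B·(1+r) − $140.00.
Month 1: interest $39.81; balance after payment $2,709.81.
Month 2: interest $38.39; balance after payment $2,608.20.
Month 3: interest $36.95; balance after payment $2,505.15.
Month 4: interest $35.49; balance after payment $2,400.64.

$2,400.64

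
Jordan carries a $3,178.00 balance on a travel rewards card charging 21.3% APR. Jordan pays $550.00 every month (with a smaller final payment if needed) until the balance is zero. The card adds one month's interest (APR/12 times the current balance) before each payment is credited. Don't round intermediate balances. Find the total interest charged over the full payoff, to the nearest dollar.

$205

Monthly rate r = 21.3%/12 = 1.775% = 0.01775.
Payoff takes n = ⌈−ln(1 − rB₀/P)/ln(1+r)⌉ = ⌈6.150⌉ = 7 payments; the last is $83.34.
Total paid = 6·$550.00 + $83.34 = $3,383.34.
Total interest = total paid − principal = $3,383.34 − $3,178.00 = $205.34.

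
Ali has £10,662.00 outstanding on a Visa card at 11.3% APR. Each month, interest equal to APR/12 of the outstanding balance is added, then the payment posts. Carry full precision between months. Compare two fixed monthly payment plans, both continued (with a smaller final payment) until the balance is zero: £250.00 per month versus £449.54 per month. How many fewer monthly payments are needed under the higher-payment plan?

Monthly rate r = 11.3%/12 = 0.941667% = 0.00941667.
At £250.00/mo: n = ⌈−ln(1 − rB₀/P)/ln(1+r)⌉ = 55 payments (last £197.01); total interest = total paid − £10,662.00 = £3,035.01.
At £449.54/mo: 27 payments (last £434.88); total interest £1,460.92.
Payments saved = 55 − 27 = 28.

28 fewer payments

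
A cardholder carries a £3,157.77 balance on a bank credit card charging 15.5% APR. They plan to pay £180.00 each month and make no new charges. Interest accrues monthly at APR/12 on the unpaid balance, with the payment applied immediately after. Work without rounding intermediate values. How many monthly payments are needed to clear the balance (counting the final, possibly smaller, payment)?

Monthly rate r = 15.5%/12 = 1.29167% = 0.0129167.
Recurrence: B ← B·(1+r) − £180.00.
Month 1: interest £40.79; balance after payment £3,018.56.
Month 2: interest £38.99; balance after payment £2,877.55.
Closed form: n = −ln(1 − rB₀/P)/ln(1+r) = −ln(0.7734)/ln(1.01292) ≈ 20.022, so the balance reaches zero during payment 21.

21 payments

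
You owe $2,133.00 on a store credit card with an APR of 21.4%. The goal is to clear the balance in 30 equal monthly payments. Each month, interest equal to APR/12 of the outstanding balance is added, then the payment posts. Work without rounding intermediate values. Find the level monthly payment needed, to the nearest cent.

$92.42

Monthly rate r = 21.4%/12 = 1.78333% = 0.0178333.
Level-payment amortization: P = B₀·r / (1 − (1+r)^(−n)) = 2133.00·0.0178333 / (1 − 1.01783^(−30)).
Denominator 1 − (1+r)^(−30) = 0.411563083.
P = 38.0385 / 0.411563083 ≈ 92.42.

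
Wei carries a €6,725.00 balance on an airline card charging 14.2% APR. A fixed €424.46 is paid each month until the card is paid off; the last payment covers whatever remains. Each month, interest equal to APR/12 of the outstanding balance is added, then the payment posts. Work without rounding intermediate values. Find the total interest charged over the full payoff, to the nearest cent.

€766.80

Monthly rate r = 14.2%/12 = 1.18333% = 0.0118333.
Payoff takes n = ⌈−ln(1 − rB₀/P)/ln(1+r)⌉ = ⌈17.649⌉ = 18 payments; the last is €275.98.
Total paid = 17·€424.46 + €275.98 = €7,491.80.
Total interest = total paid − principal = €7,491.80 − €6,725.00 = €766.80.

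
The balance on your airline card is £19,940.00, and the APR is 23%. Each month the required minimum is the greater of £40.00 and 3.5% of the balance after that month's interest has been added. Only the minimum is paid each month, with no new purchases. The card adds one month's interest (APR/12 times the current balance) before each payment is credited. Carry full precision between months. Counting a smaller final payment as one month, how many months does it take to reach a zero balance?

Monthly rate r = 23%/12 = 1.91667% = 0.0191667.
While 3.5% of the post-interest balance exceeds £40.00, each month B ← (B·(1+r))·(1 − 0.035), i.e. B shrinks by the factor (1+r)·0.965 = 0.9835.
This holds for months 1–173. Entering month 174 the balance is £1,120.40; 3.5% of the post-interest balance is now below £40.00, so the flat £40.00 minimum applies from here.
From month 174 a fixed £40.00 at rate r clears £1,120.40 in 41 more payments. Total: 173 + 41 = 214 months.

214 months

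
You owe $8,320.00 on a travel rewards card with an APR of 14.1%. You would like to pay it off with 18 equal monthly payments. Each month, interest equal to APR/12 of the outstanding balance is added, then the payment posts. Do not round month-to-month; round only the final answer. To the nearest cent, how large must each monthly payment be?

$515.52

Monthly rate r = 14.1%/12 = 1.175% = 0.01175.
Level-payment amortization: P = B₀·r / (1 − (1+r)^(−n)) = 8320.00·0.01175 / (1 − 1.01175^(−18)).
Denominator 1 − (1+r)^(−18) = 0.189632221.
P = 97.76 / 0.189632221 ≈ 515.52.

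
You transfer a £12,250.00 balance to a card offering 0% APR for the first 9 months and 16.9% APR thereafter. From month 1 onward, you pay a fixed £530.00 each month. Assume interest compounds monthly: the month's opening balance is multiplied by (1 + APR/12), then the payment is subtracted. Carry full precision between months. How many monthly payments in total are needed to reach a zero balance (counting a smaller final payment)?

Promo months 1–9 at r₀ = 0%/12 = 0; months 10+ at r₁ = 16.9%/12 = 0.0140833.
After month 9 (no interest yet): B = £12,250.00 − 9·£530.00 = £7,480.00.
Then at r₁ with £530.00/mo: n₂ = −ln(1 − r₁·B/P)/ln(1+r₁) ≈ 15.85 → 16 more payments.

25 payments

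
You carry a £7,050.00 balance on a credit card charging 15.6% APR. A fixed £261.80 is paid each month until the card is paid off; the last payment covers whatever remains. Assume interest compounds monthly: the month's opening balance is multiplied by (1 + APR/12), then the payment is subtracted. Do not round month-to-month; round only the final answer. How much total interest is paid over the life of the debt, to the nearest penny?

£1,684.35

Monthly rate r = 15.6%/12 = 1.3% = 0.013.
Payoff takes n = ⌈−ln(1 − rB₀/P)/ln(1+r)⌉ = ⌈33.361⌉ = 34 payments; the last is £94.95.
Total paid = 33·£261.80 + £94.95 = £8,734.35.
Total interest = total paid − principal = £8,734.35 − £7,050.00 = £1,684.35.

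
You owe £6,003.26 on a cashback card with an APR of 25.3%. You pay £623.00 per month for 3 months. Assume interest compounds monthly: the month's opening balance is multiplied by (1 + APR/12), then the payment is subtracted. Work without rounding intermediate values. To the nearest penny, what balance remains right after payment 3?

Monthly rate r = 25.3%/12 = 2.10833% = 0.0210833.
Each month: B ← B·(1+r) − £623.00.
Month 1: interest £126.57; balance after payment £5,506.83.
Month 2: interest £116.10; balance after payment £4,999.93.
Month 3: interest £105.42; balance after payment £4,482.35.

£4,482.35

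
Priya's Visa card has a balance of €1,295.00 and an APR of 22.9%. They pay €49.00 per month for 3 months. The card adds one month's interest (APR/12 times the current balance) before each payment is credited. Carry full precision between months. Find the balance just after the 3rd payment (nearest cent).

Monthly rate r = 22.9%/12 = 1.90833% = 0.0190833.
Each month: B ← B·(1+r) − €49.00.
Month 1: interest €24.71; balance after payment €1,270.71.
Month 2: interest €24.25; balance after payment €1,245.96.
Month 3: interest €23.78; balance after payment €1,220.74.

€1,220.74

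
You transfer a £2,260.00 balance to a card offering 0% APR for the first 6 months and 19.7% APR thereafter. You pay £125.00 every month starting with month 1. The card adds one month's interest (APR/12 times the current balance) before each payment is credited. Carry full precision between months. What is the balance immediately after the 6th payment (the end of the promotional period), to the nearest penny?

Promo months 1–6 at r₀ = 0%/12 = 0; months 7+ at r₁ = 19.7%/12 = 0.0164167.
After month 6 (no interest yet): B = £2,260.00 − 6·£125.00 = £1,510.00.

£1,510.00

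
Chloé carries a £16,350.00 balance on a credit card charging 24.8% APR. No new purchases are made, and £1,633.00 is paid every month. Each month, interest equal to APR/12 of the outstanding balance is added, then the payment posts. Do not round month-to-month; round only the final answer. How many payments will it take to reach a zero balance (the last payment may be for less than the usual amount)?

Monthly rate r = 24.8%/12 = 2.06667% = 0.0206667.
Recurrence: B ← B·(1+r) − £1,633.00.
Month 1: interest £337.90; balance after payment £15,054.90.
Month 2: interest £311.13; balance after payment £13,733.03.
Closed form: n = −ln(1 − rB₀/P)/ln(1+r) = −ln(0.79308)/ln(1.02067) ≈ 11.333, so the balance reaches zero during payment 12.

12 months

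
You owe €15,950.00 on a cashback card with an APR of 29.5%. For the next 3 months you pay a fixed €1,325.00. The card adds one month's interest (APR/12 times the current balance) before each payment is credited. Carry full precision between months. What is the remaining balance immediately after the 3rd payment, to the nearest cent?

€13,081.95

Monthly rate r = 29.5%/12 = 2.45833% = 0.0245833.
Each month: B ← B·(1+r) − €1,325.00.
Month 1: interest €392.10; balance after payment €15,017.10.
Month 2: interest €369.17; balance after payment €14,061.27.
Month 3: interest €345.67; balance after payment €13,081.95.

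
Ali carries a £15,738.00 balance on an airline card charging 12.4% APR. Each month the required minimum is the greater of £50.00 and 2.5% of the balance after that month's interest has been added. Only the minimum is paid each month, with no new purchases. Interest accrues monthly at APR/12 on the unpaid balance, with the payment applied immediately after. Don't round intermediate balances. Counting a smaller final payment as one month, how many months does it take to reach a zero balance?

Monthly rate r = 12.4%/12 = 1.03333% = 0.0103333.
While 2.5% of the post-interest balance exceeds £50.00, each month B ← (B·(1+r))·(1 − 0.025), i.e. B shrinks by the factor (1+r)·0.975 = 0.98507.
This holds for months 1–138. Entering month 139 the balance is £1,975.66; 2.5% of the post-interest balance is now below £50.00, so the flat £50.00 minimum applies from here.
From month 139 a fixed £50.00 at rate r clears £1,975.66 in 52 more payments. Total: 138 + 52 = 190 months.

190 months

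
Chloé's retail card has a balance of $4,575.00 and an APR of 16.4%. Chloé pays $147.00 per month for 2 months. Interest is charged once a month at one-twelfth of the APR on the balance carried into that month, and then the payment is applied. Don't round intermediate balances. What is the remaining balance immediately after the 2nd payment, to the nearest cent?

$4,404.90

Monthly rate r = 16.4%/12 = 1.36667% = 0.0136667.
Each month: B ← B·(1+r) − $147.00.
Month 1: interest $62.52; balance after payment $4,490.52.
Month 2: interest $61.37; balance after payment $4,404.90.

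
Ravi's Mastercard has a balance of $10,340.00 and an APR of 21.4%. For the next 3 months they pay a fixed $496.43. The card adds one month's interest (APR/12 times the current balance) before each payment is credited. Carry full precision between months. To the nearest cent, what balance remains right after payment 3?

Monthly rate r = 21.4%/12 = 1.78333% = 0.0178333.
Each month: B ← B·(1+r) − $496.43.
Month 1: interest $184.40; balance after payment $10,027.97.
Month 2: interest $178.83; balance after payment $9,710.37.
Month 3: interest $173.17; balance after payment $9,387.11.

$9,387.11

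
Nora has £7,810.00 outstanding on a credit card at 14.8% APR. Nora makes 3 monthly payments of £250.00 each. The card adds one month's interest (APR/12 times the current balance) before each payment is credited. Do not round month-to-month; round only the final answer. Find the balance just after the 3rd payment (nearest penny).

£7,343.26

Monthly rate r = 14.8%/12 = 1.23333% = 0.0123333.
Each month: B ← B·(1+r) − £250.00.
Month 1: interest £96.32; balance after payment £7,656.32.
Month 2: interest £94.43; balance after payment £7,500.75.
Month 3: interest £92.51; balance after payment £7,343.26.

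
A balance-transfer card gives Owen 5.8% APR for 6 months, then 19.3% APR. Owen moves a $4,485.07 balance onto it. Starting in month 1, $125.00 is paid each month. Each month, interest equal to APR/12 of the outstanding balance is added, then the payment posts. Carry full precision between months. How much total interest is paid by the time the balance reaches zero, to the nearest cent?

$1,638.23

Promo months 1–6 at r₀ = 5.8%/12 = 0.00483333; months 7+ at r₁ = 19.3%/12 = 0.0160833.
After month 6: iterate B ← B·(1+r₀) − $125.00 for 6 months → $3,857.60.
Then at r₁ with $125.00/mo: n₂ = −ln(1 − r₁·B/P)/ln(1+r₁) ≈ 42.99 → 43 more payments.
Total paid = 48·$125.00 + $123.30 = $6,123.30; interest = $6,123.30 − $4,485.07 = $1,638.23.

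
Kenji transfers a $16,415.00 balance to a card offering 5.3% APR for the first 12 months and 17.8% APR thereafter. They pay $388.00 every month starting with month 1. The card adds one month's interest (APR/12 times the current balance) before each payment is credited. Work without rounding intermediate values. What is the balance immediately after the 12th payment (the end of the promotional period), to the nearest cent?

Promo months 1–12 at r₀ = 5.3%/12 = 0.00441667; months 13+ at r₁ = 17.8%/12 = 0.0148333.
After month 12: iterate B ← B·(1+r₀) − $388.00 for 12 months → $12,535.66.

$12,535.66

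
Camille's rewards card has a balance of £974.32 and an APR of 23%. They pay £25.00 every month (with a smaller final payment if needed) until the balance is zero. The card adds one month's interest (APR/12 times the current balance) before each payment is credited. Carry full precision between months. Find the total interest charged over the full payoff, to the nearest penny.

Monthly rate r = 23%/12 = 1.91667% = 0.0191667.
Payoff takes n = ⌈−ln(1 − rB₀/P)/ln(1+r)⌉ = ⌈72.387⌉ = 73 payments; the last is £9.72.
Total paid = 72·£25.00 + £9.72 = £1,809.72.
Total interest = total paid − principal = £1,809.72 − £974.32 = £835.40.

£835.40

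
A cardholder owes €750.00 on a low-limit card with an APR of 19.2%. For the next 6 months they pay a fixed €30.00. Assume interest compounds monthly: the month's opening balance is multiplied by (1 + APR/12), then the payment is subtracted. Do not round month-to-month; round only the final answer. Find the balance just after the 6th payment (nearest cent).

€637.59

Monthly rate r = 19.2%/12 = 1.6% = 0.016.
Each month: B ← B·(1+r) − €30.00.
Month 1: interest €12.00; balance after payment €732.00.
Month 2: interest €11.71; balance after payment €713.71.
Month 3: interest €11.42; balance after payment €695.13.
Month 4: interest €11.12; balance after payment €676.25.
Month 5: interest €10.82; balance after payment €657.07.
Month 6: interest €10.51; balance after payment €637.59.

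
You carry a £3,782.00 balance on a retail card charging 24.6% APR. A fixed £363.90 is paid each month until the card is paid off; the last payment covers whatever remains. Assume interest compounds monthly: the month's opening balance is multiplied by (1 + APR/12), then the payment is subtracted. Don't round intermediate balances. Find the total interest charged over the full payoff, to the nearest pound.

Monthly rate r = 24.6%/12 = 2.05% = 0.0205.
Payoff takes n = ⌈−ln(1 − rB₀/P)/ln(1+r)⌉ = ⌈11.807⌉ = 12 payments; the last is £294.28.
Total paid = 11·£363.90 + £294.28 = £4,297.18.
Total interest = total paid − principal = £4,297.18 − £3,782.00 = £515.18.

£515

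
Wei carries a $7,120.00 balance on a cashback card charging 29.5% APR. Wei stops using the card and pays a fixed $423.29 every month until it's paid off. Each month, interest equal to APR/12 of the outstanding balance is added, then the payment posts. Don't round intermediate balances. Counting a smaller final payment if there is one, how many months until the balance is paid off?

22 payments

Monthly rate r = 29.5%/12 = 2.45833% = 0.0245833.
Recurrence: B ← B·(1+r) − $423.29.
Month 1: interest $175.03; balance after payment $6,871.74.
Month 2: interest $168.93; balance after payment $6,617.38.
Closed form: n = −ln(1 − rB₀/P)/ln(1+r) = −ln(0.58649)/ln(1.02458) ≈ 21.971, so the balance reaches zero during payment 22.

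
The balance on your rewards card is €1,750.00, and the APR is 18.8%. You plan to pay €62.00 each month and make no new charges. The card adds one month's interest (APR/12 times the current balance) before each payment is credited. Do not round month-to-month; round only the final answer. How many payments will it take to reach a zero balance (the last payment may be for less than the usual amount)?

38 payments

Monthly rate r = 18.8%/12 = 1.56667% = 0.0156667.
Recurrence: B ← B·(1+r) − €62.00.
Month 1: interest €27.42; balance after payment €1,715.42.
Month 2: interest €26.87; balance after payment €1,680.29.
Closed form: n = −ln(1 − rB₀/P)/ln(1+r) = −ln(0.5578)/ln(1.01567) ≈ 37.553, so the balance reaches zero during payment 38.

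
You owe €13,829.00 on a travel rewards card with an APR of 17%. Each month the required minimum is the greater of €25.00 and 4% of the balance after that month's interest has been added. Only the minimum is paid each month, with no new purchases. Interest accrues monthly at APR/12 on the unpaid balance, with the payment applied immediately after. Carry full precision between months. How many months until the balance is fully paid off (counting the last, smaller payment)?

Monthly rate r = 17%/12 = 1.41667% = 0.0141667.
While 4% of the post-interest balance exceeds €25.00, each month B ← (B·(1+r))·(1 − 0.04), i.e. B shrinks by the factor (1+r)·0.96 = 0.9736.
This holds for months 1–117. Entering month 118 the balance is €604.39; 4% of the post-interest balance is now below €25.00, so the flat €25.00 minimum applies from here.
From month 118 a fixed €25.00 at rate r clears €604.39 in 30 more payments. Total: 117 + 30 = 147 months.

147 months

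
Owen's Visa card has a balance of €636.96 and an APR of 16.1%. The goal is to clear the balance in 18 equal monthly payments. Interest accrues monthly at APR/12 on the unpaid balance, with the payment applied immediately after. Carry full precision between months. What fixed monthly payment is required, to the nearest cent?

€40.07

Monthly rate r = 16.1%/12 = 1.34167% = 0.0134167.
Level-payment amortization: P = B₀·r / (1 − (1+r)^(−n)) = 636.96·0.0134167 / (1 − 1.01342^(−18)).
Denominator 1 − (1+r)^(−18) = 0.213288975.
P = 8.54588 / 0.213288975 ≈ 40.07.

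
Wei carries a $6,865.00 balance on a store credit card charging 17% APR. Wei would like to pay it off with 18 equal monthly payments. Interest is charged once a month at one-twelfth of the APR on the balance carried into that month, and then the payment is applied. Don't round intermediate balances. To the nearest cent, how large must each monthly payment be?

$434.76

Monthly rate r = 17%/12 = 1.41667% = 0.0141667.
Level-payment amortization: P = B₀·r / (1 − (1+r)^(−n)) = 6865.00·0.0141667 / (1 − 1.01417^(−18)).
Denominator 1 − (1+r)^(−18) = 0.223695648.
P = 97.2542 / 0.223695648 ≈ 434.76.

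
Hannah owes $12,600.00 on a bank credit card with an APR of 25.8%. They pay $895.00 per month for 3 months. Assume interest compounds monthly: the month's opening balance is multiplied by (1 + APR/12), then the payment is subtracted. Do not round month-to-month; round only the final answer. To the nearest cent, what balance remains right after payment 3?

Monthly rate r = 25.8%/12 = 2.15% = 0.0215.
Each month: B ← B·(1+r) − $895.00.
Month 1: interest $270.90; balance after payment $11,975.90.
Month 2: interest $257.48; balance after payment $11,338.38.
Month 3: interest $243.78; balance after payment $10,687.16.

$10,687.16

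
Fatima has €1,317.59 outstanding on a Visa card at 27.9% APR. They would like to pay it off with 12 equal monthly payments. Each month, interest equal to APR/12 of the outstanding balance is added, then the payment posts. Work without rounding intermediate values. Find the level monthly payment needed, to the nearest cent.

€127.09

Monthly rate r = 27.9%/12 = 2.325% = 0.02325.
Level-payment amortization: P = B₀·r / (1 − (1+r)^(−n)) = 1317.59·0.02325 / (1 − 1.02325^(−12)).
Denominator 1 − (1+r)^(−12) = 0.241039873.
P = 30.634 / 0.241039873 ≈ 127.09.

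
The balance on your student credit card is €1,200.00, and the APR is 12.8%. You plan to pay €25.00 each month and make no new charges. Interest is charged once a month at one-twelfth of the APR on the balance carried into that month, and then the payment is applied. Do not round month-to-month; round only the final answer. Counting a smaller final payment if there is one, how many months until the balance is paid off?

68 payments

Monthly rate r = 12.8%/12 = 1.06667% = 0.0106667.
Recurrence: B ← B·(1+r) − €25.00.
Month 1: interest €12.80; balance after payment €1,187.80.
Month 2: interest €12.67; balance after payment €1,175.47.
Closed form: n = −ln(1 − rB₀/P)/ln(1+r) = −ln(0.488)/ln(1.01067) ≈ 67.618, so the balance reaches zero during payment 68.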